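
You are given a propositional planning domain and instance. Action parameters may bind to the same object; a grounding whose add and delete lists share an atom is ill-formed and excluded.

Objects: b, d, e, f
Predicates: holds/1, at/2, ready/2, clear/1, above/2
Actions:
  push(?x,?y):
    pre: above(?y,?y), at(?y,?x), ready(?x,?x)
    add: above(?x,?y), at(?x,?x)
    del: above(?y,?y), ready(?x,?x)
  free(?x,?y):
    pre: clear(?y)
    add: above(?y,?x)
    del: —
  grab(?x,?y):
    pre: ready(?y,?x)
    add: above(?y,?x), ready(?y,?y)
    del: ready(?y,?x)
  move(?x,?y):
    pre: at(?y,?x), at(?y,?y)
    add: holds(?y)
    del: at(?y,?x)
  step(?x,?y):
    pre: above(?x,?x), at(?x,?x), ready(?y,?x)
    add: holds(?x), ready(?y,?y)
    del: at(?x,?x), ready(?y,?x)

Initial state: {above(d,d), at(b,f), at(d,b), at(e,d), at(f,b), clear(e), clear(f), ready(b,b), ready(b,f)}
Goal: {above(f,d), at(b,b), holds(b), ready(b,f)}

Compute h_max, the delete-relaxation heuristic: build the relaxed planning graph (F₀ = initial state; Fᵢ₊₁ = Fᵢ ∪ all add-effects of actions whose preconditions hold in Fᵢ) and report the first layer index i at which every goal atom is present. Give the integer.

F0 = init (9 atoms)
F1 = F0 ∪ {above(b,d), above(b,f), above(e,b), above(e,d), above(e,e), above(e,f), above(f,b), above(f,d), above(f,e), above(f,f), at(b,b)}  (20 atoms)
F2 = F1 ∪ {holds(b)}  (21 atoms)
goal ⊆ F2  ⇒  h_max = 2

2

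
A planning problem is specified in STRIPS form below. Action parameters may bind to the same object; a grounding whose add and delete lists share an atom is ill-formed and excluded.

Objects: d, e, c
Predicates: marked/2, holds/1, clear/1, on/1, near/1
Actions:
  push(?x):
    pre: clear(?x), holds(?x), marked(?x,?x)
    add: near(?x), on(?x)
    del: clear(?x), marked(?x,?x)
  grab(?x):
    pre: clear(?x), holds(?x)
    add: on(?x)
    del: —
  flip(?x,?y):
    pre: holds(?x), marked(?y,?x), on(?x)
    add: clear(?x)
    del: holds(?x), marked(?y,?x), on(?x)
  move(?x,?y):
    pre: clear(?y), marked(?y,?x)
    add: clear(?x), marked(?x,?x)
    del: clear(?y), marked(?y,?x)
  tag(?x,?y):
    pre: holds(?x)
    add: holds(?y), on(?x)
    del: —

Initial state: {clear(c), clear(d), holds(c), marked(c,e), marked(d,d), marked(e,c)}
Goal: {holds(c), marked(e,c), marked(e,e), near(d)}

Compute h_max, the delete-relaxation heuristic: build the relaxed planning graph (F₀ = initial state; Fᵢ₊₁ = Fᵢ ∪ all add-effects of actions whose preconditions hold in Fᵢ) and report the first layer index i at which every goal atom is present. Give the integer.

2

F0 = init (6 atoms)
F1 = F0 ∪ {clear(e), holds(d), holds(e), marked(e,e), on(c)}  (11 atoms)
F2 = F1 ∪ {marked(c,c), near(d), near(e), on(d), on(e)}  (16 atoms)
goal ⊆ F2  ⇒  h_max = 2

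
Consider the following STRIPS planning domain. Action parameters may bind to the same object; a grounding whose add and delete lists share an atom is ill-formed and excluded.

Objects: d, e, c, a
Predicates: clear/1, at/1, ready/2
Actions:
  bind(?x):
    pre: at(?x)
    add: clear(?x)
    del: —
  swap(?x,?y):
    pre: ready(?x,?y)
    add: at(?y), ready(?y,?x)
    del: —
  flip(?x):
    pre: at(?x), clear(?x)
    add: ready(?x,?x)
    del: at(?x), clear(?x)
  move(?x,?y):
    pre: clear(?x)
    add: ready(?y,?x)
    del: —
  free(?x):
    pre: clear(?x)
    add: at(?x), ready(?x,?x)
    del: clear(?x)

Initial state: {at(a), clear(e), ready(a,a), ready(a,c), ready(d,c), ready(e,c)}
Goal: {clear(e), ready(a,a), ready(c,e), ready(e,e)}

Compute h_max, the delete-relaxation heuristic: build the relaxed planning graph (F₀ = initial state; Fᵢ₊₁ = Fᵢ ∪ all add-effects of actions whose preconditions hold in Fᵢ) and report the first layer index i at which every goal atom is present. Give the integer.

F0 = init (6 atoms)
F1 = F0 ∪ {at(c), at(e), clear(a), ready(a,e), ready(c,a), ready(c,d), ready(c,e), ready(d,e), ready(e,e)}  (15 atoms)
goal ⊆ F1  ⇒  h_max = 1

1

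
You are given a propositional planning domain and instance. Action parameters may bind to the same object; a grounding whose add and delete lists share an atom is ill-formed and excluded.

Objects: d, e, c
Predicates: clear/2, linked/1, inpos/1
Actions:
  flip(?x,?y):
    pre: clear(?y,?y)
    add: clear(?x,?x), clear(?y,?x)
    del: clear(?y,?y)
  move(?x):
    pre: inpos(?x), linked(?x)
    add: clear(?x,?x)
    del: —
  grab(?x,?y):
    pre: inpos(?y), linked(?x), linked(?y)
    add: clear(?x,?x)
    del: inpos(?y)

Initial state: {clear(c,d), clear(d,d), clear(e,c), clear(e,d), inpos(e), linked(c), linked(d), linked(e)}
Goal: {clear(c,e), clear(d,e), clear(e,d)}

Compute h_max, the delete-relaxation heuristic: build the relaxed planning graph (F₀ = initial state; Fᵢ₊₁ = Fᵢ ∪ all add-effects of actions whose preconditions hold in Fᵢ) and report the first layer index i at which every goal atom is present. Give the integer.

F0 = init (8 atoms)
F1 = F0 ∪ {clear(c,c), clear(d,c), clear(d,e), clear(e,e)}  (12 atoms)
F2 = F1 ∪ {clear(c,e)}  (13 atoms)
goal ⊆ F2  ⇒  h_max = 2

2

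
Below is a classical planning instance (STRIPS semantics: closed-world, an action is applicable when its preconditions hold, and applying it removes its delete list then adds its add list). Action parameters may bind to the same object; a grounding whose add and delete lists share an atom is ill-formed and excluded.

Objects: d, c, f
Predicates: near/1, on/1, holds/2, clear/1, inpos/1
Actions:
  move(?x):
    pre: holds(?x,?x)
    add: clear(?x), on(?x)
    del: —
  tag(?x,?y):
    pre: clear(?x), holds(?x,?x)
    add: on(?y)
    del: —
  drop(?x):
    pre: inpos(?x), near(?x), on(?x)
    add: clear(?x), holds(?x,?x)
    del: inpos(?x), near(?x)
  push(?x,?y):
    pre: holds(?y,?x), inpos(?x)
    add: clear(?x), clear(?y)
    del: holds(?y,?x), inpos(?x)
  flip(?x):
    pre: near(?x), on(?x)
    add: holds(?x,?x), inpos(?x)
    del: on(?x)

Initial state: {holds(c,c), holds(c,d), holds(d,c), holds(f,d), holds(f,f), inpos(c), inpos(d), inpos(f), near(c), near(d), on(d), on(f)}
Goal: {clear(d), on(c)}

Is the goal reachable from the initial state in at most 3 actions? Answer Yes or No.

Yes

1. move(c)  →  {clear(c), holds(c,c), holds(c,d), holds(d,c), holds(f,d), holds(f,f), inpos(c), inpos(d), inpos(f), near(c), near(d), on(c), on(d), on(f)}
2. drop(d)  →  {clear(c), clear(d), holds(c,c), holds(c,d), holds(d,c), holds(d,d), holds(f,d), holds(f,f), inpos(c), inpos(f), near(c), on(c), on(d), on(f)}
optimal plan length = 2; 2 ≤ 3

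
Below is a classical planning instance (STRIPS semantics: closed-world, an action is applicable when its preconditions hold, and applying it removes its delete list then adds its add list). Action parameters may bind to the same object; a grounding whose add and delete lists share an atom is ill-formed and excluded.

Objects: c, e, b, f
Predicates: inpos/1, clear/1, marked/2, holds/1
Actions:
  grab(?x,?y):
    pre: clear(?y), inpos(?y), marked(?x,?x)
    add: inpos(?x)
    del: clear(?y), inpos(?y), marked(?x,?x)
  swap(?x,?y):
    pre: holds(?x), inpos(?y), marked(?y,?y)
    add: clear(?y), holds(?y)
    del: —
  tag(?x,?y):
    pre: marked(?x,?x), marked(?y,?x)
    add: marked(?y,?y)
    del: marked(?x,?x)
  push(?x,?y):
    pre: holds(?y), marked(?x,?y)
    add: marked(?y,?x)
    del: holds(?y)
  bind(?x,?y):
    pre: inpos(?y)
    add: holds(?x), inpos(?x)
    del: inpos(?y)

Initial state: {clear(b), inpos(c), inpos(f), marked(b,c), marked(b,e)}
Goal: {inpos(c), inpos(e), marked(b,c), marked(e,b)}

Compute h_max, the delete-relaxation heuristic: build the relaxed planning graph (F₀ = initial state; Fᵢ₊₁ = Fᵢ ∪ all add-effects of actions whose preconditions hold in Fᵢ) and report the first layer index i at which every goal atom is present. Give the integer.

2

F0 = init (5 atoms)
F1 = F0 ∪ {holds(b), holds(c), holds(e), holds(f), inpos(b), inpos(e)}  (11 atoms)
F2 = F1 ∪ {marked(c,b), marked(e,b)}  (13 atoms)
goal ⊆ F2  ⇒  h_max = 2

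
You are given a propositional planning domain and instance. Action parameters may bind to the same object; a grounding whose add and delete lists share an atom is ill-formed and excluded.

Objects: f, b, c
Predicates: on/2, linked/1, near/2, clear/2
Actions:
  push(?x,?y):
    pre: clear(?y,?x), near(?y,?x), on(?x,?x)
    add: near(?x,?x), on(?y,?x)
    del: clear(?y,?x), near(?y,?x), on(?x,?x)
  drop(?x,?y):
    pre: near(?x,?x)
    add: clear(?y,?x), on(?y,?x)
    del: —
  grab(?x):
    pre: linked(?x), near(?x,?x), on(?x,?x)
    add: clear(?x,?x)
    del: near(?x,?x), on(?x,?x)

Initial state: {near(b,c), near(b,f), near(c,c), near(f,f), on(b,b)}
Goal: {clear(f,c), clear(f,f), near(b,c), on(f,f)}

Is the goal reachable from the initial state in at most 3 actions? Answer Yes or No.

1. drop(f,f)  →  {clear(f,f), near(b,c), near(b,f), near(c,c), near(f,f), on(b,b), on(f,f)}
2. drop(c,f)  →  {clear(f,c), clear(f,f), near(b,c), near(b,f), near(c,c), near(f,f), on(b,b), on(f,c), on(f,f)}
optimal plan length = 2; 2 ≤ 3

Yes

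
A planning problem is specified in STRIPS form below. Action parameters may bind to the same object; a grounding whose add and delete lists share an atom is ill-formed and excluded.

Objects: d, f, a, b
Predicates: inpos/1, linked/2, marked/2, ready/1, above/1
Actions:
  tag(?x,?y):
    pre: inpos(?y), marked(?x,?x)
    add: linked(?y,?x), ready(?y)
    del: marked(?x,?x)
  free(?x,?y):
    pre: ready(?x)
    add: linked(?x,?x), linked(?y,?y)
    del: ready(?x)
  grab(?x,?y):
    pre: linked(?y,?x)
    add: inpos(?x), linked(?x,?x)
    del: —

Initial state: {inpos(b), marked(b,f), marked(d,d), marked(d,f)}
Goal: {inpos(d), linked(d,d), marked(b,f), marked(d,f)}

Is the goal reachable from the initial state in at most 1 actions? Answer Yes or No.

No

1. tag(d,b)  →  {inpos(b), linked(b,d), marked(b,f), marked(d,f), ready(b)}
2. grab(d,b)  →  {inpos(b), inpos(d), linked(b,d), linked(d,d), marked(b,f), marked(d,f), ready(b)}
optimal plan length = 2; 2 > 1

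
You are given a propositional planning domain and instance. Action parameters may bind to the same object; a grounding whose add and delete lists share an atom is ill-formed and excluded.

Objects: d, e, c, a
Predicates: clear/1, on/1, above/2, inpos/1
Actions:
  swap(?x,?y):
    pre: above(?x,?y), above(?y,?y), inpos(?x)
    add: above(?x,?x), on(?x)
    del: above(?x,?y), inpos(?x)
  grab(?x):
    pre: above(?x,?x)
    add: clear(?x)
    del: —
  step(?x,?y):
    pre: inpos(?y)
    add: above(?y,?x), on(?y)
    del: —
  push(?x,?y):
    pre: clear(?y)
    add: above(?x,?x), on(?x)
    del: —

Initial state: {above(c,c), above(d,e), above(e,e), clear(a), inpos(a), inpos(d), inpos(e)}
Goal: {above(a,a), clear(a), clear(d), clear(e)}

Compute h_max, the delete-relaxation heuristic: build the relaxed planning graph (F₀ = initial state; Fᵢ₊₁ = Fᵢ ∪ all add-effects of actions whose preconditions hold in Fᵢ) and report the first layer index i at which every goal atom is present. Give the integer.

2

F0 = init (7 atoms)
F1 = F0 ∪ {above(a,a), above(a,c), above(a,d), above(a,e), above(d,a), above(d,c), above(d,d), above(e,a), above(e,c), above(e,d), clear(c), clear(e), on(a), on(c), on(d), on(e)}  (23 atoms)
F2 = F1 ∪ {clear(d)}  (24 atoms)
goal ⊆ F2  ⇒  h_max = 2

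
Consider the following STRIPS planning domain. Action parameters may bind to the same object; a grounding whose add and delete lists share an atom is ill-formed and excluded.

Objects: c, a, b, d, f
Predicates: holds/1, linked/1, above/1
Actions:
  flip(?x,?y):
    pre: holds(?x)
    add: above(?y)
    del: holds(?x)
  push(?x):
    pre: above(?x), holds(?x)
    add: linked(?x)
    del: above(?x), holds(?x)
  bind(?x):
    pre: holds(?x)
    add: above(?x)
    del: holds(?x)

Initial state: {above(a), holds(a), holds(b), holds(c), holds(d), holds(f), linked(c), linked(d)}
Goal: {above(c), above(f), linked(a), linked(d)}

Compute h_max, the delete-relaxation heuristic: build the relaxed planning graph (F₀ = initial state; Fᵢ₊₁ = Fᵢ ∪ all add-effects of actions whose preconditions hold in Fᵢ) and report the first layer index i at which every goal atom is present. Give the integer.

F0 = init (8 atoms)
F1 = F0 ∪ {above(b), above(c), above(d), above(f), linked(a)}  (13 atoms)
goal ⊆ F1  ⇒  h_max = 1

1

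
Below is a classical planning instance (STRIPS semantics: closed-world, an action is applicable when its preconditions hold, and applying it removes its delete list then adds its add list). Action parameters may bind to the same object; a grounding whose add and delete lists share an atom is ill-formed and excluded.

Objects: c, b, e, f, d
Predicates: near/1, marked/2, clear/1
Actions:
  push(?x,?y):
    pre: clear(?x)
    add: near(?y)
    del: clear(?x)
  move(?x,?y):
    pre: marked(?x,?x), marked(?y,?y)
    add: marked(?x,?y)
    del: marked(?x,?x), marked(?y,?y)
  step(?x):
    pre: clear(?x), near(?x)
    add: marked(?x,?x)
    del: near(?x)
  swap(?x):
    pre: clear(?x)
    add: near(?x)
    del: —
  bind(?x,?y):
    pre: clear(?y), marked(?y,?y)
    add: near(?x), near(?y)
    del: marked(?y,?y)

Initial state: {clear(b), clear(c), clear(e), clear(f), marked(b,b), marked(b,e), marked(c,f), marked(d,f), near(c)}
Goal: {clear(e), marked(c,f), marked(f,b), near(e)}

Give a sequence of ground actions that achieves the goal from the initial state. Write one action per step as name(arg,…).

push(c,e); push(b,f); step(f); move(f,b)

1. push(c,e)  →  {clear(b), clear(e), clear(f), marked(b,b), marked(b,e), marked(c,f), marked(d,f), near(c), near(e)}
2. push(b,f)  →  {clear(e), clear(f), marked(b,b), marked(b,e), marked(c,f), marked(d,f), near(c), near(e), near(f)}
3. step(f)  →  {clear(e), clear(f), marked(b,b), marked(b,e), marked(c,f), marked(d,f), marked(f,f), near(c), near(e)}
4. move(f,b)  →  {clear(e), clear(f), marked(b,e), marked(c,f), marked(d,f), marked(f,b), near(c), near(e)}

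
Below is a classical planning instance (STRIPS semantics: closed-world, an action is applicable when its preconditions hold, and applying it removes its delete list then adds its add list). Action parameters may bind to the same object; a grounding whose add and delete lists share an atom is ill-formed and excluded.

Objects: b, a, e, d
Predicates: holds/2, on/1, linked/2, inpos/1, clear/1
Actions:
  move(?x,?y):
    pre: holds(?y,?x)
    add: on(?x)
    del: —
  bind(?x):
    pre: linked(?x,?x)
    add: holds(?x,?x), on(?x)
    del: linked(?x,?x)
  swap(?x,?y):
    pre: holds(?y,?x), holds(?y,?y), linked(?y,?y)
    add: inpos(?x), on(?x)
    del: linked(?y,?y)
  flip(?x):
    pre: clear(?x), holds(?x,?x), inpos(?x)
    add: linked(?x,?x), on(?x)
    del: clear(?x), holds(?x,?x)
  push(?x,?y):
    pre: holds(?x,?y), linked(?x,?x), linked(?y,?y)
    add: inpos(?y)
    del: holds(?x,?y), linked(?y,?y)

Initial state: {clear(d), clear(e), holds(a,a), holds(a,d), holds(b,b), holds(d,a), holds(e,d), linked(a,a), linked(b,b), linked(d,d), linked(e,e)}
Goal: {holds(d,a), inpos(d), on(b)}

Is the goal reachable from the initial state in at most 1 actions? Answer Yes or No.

No

1. move(b,b)  →  {clear(d), clear(e), holds(a,a), holds(a,d), holds(b,b), holds(d,a), holds(e,d), linked(a,a), linked(b,b), linked(d,d), linked(e,e), on(b)}
2. swap(d,a)  →  {clear(d), clear(e), holds(a,a), holds(a,d), holds(b,b), holds(d,a), holds(e,d), inpos(d), linked(b,b), linked(d,d), linked(e,e), on(b), on(d)}
optimal plan length = 2; 2 > 1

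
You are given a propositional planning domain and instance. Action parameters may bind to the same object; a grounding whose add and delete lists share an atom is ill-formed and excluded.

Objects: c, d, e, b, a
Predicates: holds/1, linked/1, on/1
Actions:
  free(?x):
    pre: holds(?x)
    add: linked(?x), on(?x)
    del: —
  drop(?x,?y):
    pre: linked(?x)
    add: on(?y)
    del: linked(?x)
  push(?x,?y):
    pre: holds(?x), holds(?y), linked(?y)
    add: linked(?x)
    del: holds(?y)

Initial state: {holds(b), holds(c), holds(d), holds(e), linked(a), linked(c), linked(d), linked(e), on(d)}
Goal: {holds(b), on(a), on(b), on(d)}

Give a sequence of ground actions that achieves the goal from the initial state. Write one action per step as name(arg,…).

free(b); drop(c,a)

1. free(b)  →  {holds(b), holds(c), holds(d), holds(e), linked(a), linked(b), linked(c), linked(d), linked(e), on(b), on(d)}
2. drop(c,a)  →  {holds(b), holds(c), holds(d), holds(e), linked(a), linked(b), linked(d), linked(e), on(a), on(b), on(d)}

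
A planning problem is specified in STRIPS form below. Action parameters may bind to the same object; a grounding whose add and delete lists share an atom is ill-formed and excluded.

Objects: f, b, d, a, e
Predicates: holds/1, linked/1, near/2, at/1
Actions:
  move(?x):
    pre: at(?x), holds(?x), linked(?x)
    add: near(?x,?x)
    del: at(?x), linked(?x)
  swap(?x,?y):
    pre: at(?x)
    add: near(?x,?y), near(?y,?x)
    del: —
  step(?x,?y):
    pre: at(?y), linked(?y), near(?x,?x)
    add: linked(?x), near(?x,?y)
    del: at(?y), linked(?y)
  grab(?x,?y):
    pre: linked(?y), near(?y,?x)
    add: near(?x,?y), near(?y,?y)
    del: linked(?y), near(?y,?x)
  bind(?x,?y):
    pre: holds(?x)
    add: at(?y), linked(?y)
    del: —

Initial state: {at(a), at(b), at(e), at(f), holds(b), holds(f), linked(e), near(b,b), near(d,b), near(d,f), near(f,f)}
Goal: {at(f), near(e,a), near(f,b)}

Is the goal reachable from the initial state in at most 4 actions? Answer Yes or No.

1. swap(f,b)  →  {at(a), at(b), at(e), at(f), holds(b), holds(f), linked(e), near(b,b), near(b,f), near(d,b), near(d,f), near(f,b), near(f,f)}
2. swap(a,e)  →  {at(a), at(b), at(e), at(f), holds(b), holds(f), linked(e), near(a,e), near(b,b), near(b,f), near(d,b), near(d,f), near(e,a), near(f,b), near(f,f)}
optimal plan length = 2; 2 ≤ 4

Yes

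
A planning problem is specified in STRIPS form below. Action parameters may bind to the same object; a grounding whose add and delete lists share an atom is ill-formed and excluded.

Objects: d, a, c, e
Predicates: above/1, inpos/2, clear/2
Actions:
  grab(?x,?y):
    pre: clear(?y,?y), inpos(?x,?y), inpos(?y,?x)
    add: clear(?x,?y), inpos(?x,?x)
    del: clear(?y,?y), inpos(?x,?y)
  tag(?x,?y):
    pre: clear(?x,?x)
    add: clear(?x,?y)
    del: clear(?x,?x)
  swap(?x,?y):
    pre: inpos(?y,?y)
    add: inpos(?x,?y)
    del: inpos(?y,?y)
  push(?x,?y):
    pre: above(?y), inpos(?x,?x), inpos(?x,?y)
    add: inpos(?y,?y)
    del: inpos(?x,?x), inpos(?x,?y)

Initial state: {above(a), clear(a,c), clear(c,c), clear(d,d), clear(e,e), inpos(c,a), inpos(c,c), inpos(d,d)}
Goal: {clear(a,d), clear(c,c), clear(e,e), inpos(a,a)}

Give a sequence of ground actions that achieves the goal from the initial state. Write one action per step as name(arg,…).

swap(a,d); push(c,a); swap(d,a); grab(a,d)

1. swap(a,d)  →  {above(a), clear(a,c), clear(c,c), clear(d,d), clear(e,e), inpos(a,d), inpos(c,a), inpos(c,c)}
2. push(c,a)  →  {above(a), clear(a,c), clear(c,c), clear(d,d), clear(e,e), inpos(a,a), inpos(a,d)}
3. swap(d,a)  →  {above(a), clear(a,c), clear(c,c), clear(d,d), clear(e,e), inpos(a,d), inpos(d,a)}
4. grab(a,d)  →  {above(a), clear(a,c), clear(a,d), clear(c,c), clear(e,e), inpos(a,a), inpos(d,a)}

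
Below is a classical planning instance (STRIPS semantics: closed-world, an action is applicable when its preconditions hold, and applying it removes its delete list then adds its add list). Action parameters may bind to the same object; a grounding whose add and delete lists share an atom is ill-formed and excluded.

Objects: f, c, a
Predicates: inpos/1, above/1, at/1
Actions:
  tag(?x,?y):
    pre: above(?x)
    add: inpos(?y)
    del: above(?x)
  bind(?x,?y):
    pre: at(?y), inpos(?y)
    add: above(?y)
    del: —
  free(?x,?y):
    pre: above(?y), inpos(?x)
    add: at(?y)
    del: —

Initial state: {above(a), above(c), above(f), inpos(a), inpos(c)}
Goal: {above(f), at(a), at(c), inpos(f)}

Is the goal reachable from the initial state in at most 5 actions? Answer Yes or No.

Yes

1. free(c,c)  →  {above(a), above(c), above(f), at(c), inpos(a), inpos(c)}
2. tag(c,f)  →  {above(a), above(f), at(c), inpos(a), inpos(c), inpos(f)}
3. free(f,a)  →  {above(a), above(f), at(a), at(c), inpos(a), inpos(c), inpos(f)}
optimal plan length = 3; 3 ≤ 5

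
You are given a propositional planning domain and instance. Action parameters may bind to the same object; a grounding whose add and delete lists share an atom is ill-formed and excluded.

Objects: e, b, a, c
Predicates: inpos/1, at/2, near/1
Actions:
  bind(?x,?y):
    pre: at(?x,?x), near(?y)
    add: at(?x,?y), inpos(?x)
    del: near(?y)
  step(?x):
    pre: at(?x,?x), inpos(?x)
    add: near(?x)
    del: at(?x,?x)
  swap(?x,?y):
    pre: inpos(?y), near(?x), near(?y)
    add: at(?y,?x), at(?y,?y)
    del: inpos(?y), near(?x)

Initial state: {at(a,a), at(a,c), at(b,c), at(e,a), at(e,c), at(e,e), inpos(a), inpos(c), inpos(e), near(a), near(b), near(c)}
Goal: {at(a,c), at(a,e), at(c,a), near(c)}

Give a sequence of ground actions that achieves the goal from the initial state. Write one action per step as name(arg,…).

1. step(e)  →  {at(a,a), at(a,c), at(b,c), at(e,a), at(e,c), inpos(a), inpos(c), inpos(e), near(a), near(b), near(c), near(e)}
2. bind(a,e)  →  {at(a,a), at(a,c), at(a,e), at(b,c), at(e,a), at(e,c), inpos(a), inpos(c), inpos(e), near(a), near(b), near(c)}
3. swap(a,c)  →  {at(a,a), at(a,c), at(a,e), at(b,c), at(c,a), at(c,c), at(e,a), at(e,c), inpos(a), inpos(e), near(b), near(c)}

step(e); bind(a,e); swap(a,c)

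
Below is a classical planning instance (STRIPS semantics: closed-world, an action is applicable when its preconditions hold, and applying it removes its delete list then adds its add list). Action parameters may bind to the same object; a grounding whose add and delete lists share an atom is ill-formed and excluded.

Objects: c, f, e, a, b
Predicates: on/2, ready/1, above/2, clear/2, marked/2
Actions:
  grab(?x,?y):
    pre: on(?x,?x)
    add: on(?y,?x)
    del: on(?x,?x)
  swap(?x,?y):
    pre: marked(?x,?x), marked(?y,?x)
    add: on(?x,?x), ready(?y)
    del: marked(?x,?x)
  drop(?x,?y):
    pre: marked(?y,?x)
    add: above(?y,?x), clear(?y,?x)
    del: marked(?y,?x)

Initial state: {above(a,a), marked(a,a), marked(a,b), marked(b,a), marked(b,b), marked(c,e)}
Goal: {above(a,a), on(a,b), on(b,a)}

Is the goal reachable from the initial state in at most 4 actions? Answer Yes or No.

Yes

1. swap(a,a)  →  {above(a,a), marked(a,b), marked(b,a), marked(b,b), marked(c,e), on(a,a), ready(a)}
2. grab(a,b)  →  {above(a,a), marked(a,b), marked(b,a), marked(b,b), marked(c,e), on(b,a), ready(a)}
3. swap(b,a)  →  {above(a,a), marked(a,b), marked(b,a), marked(c,e), on(b,a), on(b,b), ready(a)}
4. grab(b,a)  →  {above(a,a), marked(a,b), marked(b,a), marked(c,e), on(a,b), on(b,a), ready(a)}
optimal plan length = 4; 4 ≤ 4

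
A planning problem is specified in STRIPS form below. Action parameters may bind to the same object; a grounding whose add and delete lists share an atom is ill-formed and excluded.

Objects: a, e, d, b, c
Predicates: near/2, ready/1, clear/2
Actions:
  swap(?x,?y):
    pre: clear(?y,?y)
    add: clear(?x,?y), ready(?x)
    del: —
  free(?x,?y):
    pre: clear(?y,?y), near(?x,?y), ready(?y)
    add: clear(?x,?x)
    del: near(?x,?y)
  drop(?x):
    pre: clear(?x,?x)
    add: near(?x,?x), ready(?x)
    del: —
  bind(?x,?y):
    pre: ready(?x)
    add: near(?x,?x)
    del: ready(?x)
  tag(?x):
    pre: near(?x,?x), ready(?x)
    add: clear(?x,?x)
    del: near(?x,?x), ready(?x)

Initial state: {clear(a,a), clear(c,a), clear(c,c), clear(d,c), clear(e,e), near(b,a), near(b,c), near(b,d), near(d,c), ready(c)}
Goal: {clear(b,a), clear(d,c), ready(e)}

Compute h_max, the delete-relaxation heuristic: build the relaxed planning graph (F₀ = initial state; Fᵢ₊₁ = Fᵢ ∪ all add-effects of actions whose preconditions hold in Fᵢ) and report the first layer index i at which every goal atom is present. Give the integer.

1

F0 = init (10 atoms)
F1 = F0 ∪ {clear(a,c), clear(a,e), clear(b,a), clear(b,b), clear(b,c), clear(b,e), clear(c,e), clear(d,a), clear(d,d), clear(d,e), clear(e,a), clear(e,c), near(a,a), near(c,c), near(e,e), ready(a), ready(b), ready(d), ready(e)}  (29 atoms)
goal ⊆ F1  ⇒  h_max = 1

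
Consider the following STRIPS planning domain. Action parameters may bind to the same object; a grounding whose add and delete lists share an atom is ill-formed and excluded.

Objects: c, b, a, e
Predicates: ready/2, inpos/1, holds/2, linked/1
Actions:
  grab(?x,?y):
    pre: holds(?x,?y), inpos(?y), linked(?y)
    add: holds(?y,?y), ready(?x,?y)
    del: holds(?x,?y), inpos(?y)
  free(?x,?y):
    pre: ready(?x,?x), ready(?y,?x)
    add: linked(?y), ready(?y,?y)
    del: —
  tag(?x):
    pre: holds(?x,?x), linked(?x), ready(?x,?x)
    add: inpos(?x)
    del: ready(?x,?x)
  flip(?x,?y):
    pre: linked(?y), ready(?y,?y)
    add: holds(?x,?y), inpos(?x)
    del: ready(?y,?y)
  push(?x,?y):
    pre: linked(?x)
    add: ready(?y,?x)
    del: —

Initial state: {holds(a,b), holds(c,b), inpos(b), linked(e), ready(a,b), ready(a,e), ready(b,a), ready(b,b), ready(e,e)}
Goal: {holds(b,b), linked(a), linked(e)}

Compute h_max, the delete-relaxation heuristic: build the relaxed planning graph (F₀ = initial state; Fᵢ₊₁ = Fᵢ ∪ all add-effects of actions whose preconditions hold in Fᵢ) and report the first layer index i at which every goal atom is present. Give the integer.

F0 = init (9 atoms)
F1 = F0 ∪ {holds(a,e), holds(b,e), holds(c,e), holds(e,e), inpos(a), inpos(c), inpos(e), linked(a), linked(b), ready(a,a), ready(b,e), ready(c,e)}  (21 atoms)
F2 = F1 ∪ {holds(a,a), holds(b,a), holds(b,b), holds(c,a), holds(e,a), holds(e,b), linked(c), ready(c,a), ready(c,b), ready(c,c), ready(e,a), ready(e,b)}  (33 atoms)
goal ⊆ F2  ⇒  h_max = 2

2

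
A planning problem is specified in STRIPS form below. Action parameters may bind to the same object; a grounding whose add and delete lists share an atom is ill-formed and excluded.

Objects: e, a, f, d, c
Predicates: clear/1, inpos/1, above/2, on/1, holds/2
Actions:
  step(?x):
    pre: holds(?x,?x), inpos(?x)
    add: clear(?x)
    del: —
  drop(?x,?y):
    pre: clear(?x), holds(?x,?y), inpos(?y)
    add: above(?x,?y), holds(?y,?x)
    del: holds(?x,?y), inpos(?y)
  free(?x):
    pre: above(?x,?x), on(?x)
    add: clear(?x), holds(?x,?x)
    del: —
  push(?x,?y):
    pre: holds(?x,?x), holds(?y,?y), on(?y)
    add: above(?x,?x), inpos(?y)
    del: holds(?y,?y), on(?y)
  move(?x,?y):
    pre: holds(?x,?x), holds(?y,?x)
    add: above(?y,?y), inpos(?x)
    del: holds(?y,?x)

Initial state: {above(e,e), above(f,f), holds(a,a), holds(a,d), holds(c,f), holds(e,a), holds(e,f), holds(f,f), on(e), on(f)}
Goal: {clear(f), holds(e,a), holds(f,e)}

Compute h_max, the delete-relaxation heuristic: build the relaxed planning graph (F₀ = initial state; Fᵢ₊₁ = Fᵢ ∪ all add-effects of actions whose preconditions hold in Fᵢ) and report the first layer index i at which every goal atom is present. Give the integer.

F0 = init (10 atoms)
F1 = F0 ∪ {above(a,a), above(c,c), clear(e), clear(f), holds(e,e), inpos(a), inpos(f)}  (17 atoms)
F2 = F1 ∪ {above(e,a), above(e,f), clear(a), holds(a,e), holds(f,e), inpos(e)}  (23 atoms)
goal ⊆ F2  ⇒  h_max = 2

2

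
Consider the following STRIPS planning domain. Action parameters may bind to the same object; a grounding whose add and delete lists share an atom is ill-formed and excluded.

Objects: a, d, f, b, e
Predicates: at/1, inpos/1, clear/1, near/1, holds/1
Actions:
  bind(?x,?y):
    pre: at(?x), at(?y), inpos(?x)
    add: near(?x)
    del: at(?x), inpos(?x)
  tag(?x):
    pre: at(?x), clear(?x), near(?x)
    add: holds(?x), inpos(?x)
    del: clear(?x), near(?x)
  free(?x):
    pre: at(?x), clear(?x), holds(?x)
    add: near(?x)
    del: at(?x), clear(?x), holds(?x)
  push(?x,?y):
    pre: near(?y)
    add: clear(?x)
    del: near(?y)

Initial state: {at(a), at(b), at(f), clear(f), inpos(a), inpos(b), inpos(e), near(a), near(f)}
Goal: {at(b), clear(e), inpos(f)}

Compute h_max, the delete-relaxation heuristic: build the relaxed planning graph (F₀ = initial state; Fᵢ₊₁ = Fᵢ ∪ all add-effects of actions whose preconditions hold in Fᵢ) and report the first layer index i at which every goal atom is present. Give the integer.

1

F0 = init (9 atoms)
F1 = F0 ∪ {clear(a), clear(b), clear(d), clear(e), holds(f), inpos(f), near(b)}  (16 atoms)
goal ⊆ F1  ⇒  h_max = 1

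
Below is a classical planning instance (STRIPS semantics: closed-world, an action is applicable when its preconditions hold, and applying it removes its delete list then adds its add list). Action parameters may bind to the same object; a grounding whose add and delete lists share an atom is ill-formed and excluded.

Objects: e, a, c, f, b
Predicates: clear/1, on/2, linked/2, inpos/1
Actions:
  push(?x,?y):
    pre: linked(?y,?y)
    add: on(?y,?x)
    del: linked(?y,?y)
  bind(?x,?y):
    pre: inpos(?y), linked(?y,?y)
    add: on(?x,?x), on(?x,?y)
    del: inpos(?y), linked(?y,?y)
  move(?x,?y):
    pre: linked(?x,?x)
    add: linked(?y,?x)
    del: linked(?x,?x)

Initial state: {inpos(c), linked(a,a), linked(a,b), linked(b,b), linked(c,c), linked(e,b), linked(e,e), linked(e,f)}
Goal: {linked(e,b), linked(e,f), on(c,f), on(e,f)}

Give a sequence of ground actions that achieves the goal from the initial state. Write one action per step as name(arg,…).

push(f,e); push(f,c)

1. push(f,e)  →  {inpos(c), linked(a,a), linked(a,b), linked(b,b), linked(c,c), linked(e,b), linked(e,f), on(e,f)}
2. push(f,c)  →  {inpos(c), linked(a,a), linked(a,b), linked(b,b), linked(e,b), linked(e,f), on(c,f), on(e,f)}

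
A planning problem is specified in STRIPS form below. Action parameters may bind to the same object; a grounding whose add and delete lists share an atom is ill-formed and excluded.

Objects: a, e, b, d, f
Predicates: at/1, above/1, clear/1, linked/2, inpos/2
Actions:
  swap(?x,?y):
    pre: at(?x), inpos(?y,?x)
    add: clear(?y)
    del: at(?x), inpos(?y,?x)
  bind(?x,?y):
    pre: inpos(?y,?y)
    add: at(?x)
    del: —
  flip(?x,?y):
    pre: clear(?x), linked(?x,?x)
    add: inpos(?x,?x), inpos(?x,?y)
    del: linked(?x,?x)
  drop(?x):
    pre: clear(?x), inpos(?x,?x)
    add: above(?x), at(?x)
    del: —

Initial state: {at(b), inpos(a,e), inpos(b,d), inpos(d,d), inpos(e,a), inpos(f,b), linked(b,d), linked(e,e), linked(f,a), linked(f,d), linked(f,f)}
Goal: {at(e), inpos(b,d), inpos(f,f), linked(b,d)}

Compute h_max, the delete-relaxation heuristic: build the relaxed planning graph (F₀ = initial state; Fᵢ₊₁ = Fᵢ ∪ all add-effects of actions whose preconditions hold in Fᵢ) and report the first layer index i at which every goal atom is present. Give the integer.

F0 = init (11 atoms)
F1 = F0 ∪ {at(a), at(d), at(e), at(f), clear(f)}  (16 atoms)
F2 = F1 ∪ {clear(a), clear(b), clear(d), clear(e), inpos(f,a), inpos(f,d), inpos(f,e), inpos(f,f)}  (24 atoms)
goal ⊆ F2  ⇒  h_max = 2

2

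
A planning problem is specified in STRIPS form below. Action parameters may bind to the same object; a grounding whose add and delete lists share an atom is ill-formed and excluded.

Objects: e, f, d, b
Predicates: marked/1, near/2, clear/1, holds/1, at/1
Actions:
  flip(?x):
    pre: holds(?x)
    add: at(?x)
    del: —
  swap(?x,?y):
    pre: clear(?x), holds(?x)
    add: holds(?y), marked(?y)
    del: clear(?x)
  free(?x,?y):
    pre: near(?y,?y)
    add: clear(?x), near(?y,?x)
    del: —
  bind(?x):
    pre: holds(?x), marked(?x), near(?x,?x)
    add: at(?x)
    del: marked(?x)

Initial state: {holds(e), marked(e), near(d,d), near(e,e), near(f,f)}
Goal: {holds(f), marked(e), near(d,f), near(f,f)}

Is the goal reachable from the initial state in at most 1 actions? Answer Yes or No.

No

1. free(e,e)  →  {clear(e), holds(e), marked(e), near(d,d), near(e,e), near(f,f)}
2. swap(e,f)  →  {holds(e), holds(f), marked(e), marked(f), near(d,d), near(e,e), near(f,f)}
3. free(f,d)  →  {clear(f), holds(e), holds(f), marked(e), marked(f), near(d,d), near(d,f), near(e,e), near(f,f)}
optimal plan length = 3; 3 > 1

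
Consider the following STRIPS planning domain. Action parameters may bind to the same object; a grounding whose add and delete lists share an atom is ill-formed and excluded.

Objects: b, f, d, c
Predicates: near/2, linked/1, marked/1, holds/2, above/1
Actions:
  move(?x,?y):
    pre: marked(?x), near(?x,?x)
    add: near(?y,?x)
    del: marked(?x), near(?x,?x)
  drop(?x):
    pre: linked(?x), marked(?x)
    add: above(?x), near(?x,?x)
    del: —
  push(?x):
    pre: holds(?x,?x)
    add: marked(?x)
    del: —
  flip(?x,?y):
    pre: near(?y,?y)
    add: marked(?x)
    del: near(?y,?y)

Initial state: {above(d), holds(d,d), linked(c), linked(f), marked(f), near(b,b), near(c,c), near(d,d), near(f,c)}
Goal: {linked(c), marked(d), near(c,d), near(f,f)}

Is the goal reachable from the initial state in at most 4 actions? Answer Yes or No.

1. drop(f)  →  {above(d), above(f), holds(d,d), linked(c), linked(f), marked(f), near(b,b), near(c,c), near(d,d), near(f,c), near(f,f)}
2. push(d)  →  {above(d), above(f), holds(d,d), linked(c), linked(f), marked(d), marked(f), near(b,b), near(c,c), near(d,d), near(f,c), near(f,f)}
3. move(d,c)  →  {above(d), above(f), holds(d,d), linked(c), linked(f), marked(f), near(b,b), near(c,c), near(c,d), near(f,c), near(f,f)}
4. push(d)  →  {above(d), above(f), holds(d,d), linked(c), linked(f), marked(d), marked(f), near(b,b), near(c,c), near(c,d), near(f,c), near(f,f)}
optimal plan length = 4; 4 ≤ 4

Yes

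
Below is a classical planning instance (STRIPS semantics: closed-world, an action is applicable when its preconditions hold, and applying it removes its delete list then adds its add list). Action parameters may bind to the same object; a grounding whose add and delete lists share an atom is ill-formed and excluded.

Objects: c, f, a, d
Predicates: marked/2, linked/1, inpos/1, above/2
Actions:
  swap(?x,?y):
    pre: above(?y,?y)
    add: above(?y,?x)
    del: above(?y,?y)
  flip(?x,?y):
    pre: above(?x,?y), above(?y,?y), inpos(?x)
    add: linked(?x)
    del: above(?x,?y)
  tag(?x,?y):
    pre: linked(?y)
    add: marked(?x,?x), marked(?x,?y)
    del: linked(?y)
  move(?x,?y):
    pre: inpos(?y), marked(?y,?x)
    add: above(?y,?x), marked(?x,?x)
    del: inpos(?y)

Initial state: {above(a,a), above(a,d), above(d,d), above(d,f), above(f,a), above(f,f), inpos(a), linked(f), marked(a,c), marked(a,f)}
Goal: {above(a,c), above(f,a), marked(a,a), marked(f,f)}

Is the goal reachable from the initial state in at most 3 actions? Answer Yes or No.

1. swap(c,a)  →  {above(a,c), above(a,d), above(d,d), above(d,f), above(f,a), above(f,f), inpos(a), linked(f), marked(a,c), marked(a,f)}
2. tag(a,f)  →  {above(a,c), above(a,d), above(d,d), above(d,f), above(f,a), above(f,f), inpos(a), marked(a,a), marked(a,c), marked(a,f)}
3. move(f,a)  →  {above(a,c), above(a,d), above(a,f), above(d,d), above(d,f), above(f,a), above(f,f), marked(a,a), marked(a,c), marked(a,f), marked(f,f)}
optimal plan length = 3; 3 ≤ 3

Yes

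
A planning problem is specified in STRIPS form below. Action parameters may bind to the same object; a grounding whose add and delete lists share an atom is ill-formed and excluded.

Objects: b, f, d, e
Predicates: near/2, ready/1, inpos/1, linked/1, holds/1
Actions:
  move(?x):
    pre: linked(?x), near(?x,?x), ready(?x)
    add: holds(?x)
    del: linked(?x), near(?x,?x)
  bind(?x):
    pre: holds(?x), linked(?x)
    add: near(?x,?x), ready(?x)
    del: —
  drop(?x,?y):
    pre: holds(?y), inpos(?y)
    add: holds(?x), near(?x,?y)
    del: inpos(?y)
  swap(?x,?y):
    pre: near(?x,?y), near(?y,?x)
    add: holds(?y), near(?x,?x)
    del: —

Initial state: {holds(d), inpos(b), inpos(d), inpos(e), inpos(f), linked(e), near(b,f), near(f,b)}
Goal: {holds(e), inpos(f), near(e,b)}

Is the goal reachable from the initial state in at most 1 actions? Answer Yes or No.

No

1. drop(b,d)  →  {holds(b), holds(d), inpos(b), inpos(e), inpos(f), linked(e), near(b,d), near(b,f), near(f,b)}
2. drop(e,b)  →  {holds(b), holds(d), holds(e), inpos(e), inpos(f), linked(e), near(b,d), near(b,f), near(e,b), near(f,b)}
optimal plan length = 2; 2 > 1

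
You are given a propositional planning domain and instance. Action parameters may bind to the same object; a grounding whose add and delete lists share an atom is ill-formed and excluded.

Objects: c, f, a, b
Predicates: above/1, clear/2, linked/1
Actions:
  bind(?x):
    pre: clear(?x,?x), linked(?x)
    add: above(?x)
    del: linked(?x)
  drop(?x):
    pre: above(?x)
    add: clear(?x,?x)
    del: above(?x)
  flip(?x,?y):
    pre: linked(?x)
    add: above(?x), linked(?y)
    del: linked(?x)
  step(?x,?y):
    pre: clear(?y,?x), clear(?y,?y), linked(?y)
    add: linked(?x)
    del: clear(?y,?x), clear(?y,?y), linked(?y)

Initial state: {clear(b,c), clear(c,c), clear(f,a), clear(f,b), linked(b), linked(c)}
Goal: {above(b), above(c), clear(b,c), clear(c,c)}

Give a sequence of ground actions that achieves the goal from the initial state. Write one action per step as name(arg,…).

bind(c); flip(b,c)

1. bind(c)  →  {above(c), clear(b,c), clear(c,c), clear(f,a), clear(f,b), linked(b)}
2. flip(b,c)  →  {above(b), above(c), clear(b,c), clear(c,c), clear(f,a), clear(f,b), linked(c)}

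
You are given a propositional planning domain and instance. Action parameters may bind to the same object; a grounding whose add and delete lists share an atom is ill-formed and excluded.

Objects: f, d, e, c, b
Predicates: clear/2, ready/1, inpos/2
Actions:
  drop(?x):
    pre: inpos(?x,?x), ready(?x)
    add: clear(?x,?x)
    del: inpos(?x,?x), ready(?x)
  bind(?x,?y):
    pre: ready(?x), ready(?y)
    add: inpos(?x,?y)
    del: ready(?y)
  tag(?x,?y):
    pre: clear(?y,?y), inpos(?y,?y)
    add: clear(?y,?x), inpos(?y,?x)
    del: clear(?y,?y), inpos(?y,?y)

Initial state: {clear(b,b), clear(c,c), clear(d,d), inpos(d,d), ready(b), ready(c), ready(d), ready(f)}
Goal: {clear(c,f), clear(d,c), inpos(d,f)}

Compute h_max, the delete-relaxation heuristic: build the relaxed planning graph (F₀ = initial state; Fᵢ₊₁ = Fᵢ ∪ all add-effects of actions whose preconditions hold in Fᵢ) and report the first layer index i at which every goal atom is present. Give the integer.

F0 = init (8 atoms)
F1 = F0 ∪ {clear(d,b), clear(d,c), clear(d,e), clear(d,f), inpos(b,b), inpos(b,c), inpos(b,d), inpos(b,f), inpos(c,b), inpos(c,c), inpos(c,d), inpos(c,f), inpos(d,b), inpos(d,c), inpos(d,e), inpos(d,f), inpos(f,b), inpos(f,c), inpos(f,d), inpos(f,f)}  (28 atoms)
F2 = F1 ∪ {clear(b,c), clear(b,d), clear(b,e), clear(b,f), clear(c,b), clear(c,d), clear(c,e), clear(c,f), clear(f,f), inpos(b,e), inpos(c,e)}  (39 atoms)
goal ⊆ F2  ⇒  h_max = 2

2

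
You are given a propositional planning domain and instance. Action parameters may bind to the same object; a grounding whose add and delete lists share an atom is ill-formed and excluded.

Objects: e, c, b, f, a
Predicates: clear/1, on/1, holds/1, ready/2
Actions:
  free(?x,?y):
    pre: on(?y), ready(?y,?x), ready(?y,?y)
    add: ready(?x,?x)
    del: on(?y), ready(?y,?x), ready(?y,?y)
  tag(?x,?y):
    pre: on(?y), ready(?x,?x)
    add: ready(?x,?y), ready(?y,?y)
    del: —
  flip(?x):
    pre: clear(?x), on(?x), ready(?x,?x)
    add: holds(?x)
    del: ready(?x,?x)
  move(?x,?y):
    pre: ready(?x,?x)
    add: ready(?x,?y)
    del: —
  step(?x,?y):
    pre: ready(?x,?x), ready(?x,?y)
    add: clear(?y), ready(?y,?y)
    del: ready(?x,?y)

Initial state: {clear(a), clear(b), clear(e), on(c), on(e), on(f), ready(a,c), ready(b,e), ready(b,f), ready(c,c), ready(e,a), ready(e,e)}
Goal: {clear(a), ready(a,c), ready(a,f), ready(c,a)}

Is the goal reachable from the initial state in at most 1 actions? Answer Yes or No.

1. free(a,e)  →  {clear(a), clear(b), clear(e), on(c), on(f), ready(a,a), ready(a,c), ready(b,e), ready(b,f), ready(c,c)}
2. tag(a,f)  →  {clear(a), clear(b), clear(e), on(c), on(f), ready(a,a), ready(a,c), ready(a,f), ready(b,e), ready(b,f), ready(c,c), ready(f,f)}
3. move(c,a)  →  {clear(a), clear(b), clear(e), on(c), on(f), ready(a,a), ready(a,c), ready(a,f), ready(b,e), ready(b,f), ready(c,a), ready(c,c), ready(f,f)}
optimal plan length = 3; 3 > 1

No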